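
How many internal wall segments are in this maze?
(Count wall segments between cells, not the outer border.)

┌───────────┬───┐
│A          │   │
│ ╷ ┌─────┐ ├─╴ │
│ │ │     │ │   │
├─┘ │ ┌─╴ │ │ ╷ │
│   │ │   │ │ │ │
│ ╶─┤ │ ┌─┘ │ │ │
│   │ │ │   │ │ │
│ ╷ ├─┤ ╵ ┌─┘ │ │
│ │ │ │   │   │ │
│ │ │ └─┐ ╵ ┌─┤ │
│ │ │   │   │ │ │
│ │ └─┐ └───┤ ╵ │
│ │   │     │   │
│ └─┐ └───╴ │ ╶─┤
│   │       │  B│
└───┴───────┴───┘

Counting internal wall segments:
Total internal walls: 49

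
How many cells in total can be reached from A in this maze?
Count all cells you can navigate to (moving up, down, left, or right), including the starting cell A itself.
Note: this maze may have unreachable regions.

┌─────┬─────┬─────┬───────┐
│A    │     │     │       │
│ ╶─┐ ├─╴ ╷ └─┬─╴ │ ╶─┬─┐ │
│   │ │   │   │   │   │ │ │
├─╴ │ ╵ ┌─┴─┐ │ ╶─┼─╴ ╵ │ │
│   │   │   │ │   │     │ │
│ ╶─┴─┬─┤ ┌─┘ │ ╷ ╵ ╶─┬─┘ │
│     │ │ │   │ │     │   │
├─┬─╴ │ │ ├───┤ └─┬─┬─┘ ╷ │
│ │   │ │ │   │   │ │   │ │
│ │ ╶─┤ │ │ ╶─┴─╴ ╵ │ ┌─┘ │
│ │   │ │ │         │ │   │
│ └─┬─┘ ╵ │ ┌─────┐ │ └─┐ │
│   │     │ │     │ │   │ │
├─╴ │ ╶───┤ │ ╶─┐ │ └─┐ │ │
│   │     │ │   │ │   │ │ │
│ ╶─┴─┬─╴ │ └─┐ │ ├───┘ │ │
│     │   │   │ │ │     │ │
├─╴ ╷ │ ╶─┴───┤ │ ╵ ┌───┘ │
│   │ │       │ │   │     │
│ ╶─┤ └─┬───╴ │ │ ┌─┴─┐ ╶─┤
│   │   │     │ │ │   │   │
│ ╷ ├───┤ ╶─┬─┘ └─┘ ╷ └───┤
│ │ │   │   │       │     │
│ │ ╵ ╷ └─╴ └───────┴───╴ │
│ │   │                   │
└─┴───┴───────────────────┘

Using BFS/flood-fill to find all reachable cells from A:
Maze size: 13 × 13 = 169 total cells
142 cell(s) are walled off and cannot be reached from A.
Reachable cells: 27

Reachable region (· marks reachable cells):

┌─────┬─────┬─────┬───────┐
│A · ·│· · ·│     │       │
│ ╶─┐ ├─╴ ╷ └─┬─╴ │ ╶─┬─┐ │
│· ·│·│· ·│· ·│   │   │ │ │
├─╴ │ ╵ ┌─┴─┐ │ ╶─┼─╴ ╵ │ │
│· ·│· ·│   │·│   │     │ │
│ ╶─┴─┬─┤ ┌─┘ │ ╷ ╵ ╶─┬─┘ │
│· · ·│ │ │· ·│ │     │   │
├─┬─╴ │ │ ├───┤ └─┬─┬─┘ ╷ │
│ │· ·│ │ │   │   │ │   │ │
│ │ ╶─┤ │ │ ╶─┴─╴ ╵ │ ┌─┘ │
│ │· ·│ │ │         │ │   │
│ └─┬─┘ ╵ │ ┌─────┐ │ └─┐ │
│   │     │ │     │ │   │ │
├─╴ │ ╶───┤ │ ╶─┐ │ └─┐ │ │
│   │     │ │   │ │   │ │ │
│ ╶─┴─┬─╴ │ └─┐ │ ├───┘ │ │
│     │   │   │ │ │     │ │
├─╴ ╷ │ ╶─┴───┤ │ ╵ ┌───┘ │
│   │ │       │ │   │     │
│ ╶─┤ └─┬───╴ │ │ ┌─┴─┐ ╶─┤
│   │   │     │ │ │   │   │
│ ╷ ├───┤ ╶─┬─┘ └─┘ ╷ └───┤
│ │ │   │   │       │     │
│ │ ╵ ╷ └─╴ └───────┴───╴ │
│ │   │                   │
└─┴───┴───────────────────┘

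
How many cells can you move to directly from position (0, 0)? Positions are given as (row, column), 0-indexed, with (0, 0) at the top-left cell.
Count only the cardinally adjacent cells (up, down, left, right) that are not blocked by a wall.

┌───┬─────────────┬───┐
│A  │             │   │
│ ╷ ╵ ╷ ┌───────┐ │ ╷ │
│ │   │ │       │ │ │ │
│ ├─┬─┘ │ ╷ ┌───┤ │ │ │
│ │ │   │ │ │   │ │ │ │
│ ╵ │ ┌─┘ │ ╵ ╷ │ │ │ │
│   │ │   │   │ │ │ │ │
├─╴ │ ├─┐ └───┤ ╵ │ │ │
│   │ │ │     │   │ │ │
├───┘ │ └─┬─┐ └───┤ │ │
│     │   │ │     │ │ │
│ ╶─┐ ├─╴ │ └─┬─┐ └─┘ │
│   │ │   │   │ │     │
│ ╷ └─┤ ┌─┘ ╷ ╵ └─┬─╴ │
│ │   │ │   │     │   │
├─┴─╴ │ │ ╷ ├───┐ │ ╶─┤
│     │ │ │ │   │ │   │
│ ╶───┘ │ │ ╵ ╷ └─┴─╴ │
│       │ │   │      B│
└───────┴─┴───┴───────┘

Checking passable neighbors of (0, 0):
Neighbors: (1, 0), (0, 1)
Count: 2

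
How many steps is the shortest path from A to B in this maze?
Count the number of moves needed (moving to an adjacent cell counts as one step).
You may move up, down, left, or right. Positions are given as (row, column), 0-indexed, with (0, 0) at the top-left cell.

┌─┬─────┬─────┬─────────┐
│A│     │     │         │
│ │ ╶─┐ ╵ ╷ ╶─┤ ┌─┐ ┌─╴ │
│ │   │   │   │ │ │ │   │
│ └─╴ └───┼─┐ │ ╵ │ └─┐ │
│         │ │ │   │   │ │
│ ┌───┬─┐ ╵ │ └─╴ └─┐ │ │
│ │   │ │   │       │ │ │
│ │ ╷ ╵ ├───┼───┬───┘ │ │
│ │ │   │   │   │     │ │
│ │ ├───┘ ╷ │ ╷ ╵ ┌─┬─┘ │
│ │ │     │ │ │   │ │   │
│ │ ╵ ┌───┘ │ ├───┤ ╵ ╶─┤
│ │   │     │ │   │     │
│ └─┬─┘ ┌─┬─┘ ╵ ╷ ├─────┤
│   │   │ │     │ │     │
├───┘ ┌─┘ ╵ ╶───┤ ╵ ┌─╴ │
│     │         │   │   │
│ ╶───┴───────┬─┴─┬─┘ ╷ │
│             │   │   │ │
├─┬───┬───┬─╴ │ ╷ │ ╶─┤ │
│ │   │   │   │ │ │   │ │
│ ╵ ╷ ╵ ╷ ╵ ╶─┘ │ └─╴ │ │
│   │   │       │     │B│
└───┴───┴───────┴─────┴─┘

Using BFS to find shortest path:
Start: (0, 0), End: (11, 11)
Path found:
(0,0) → (1,0) → (2,0) → (2,1) → (2,2) → (1,2) → (1,1) → (0,1) → (0,2) → (0,3) → (1,3) → (1,4) → (0,4) → (0,5) → (1,5) → (1,6) → (2,6) → (3,6) → (3,7) → (3,8) → (2,8) → (2,7) → (1,7) → (0,7) → (0,8) → (0,9) → (1,9) → (2,9) → (2,10) → (3,10) → (4,10) → (4,9) → (4,8) → (5,8) → (5,7) → (4,7) → (4,6) → (5,6) → (6,6) → (7,6) → (7,7) → (6,7) → (6,8) → (7,8) → (8,8) → (8,9) → (7,9) → (7,10) → (7,11) → (8,11) → (9,11) → (10,11) → (11,11)
Number of steps: 52

Solution:

┌─┬─────┬─────┬─────────┐
│A│↱ → ↓│↱ ↓  │↱ → ↓    │
│ │ ╶─┐ ╵ ╷ ╶─┤ ┌─┐ ┌─╴ │
│↓│↑ ↰│↳ ↑│↳ ↓│↑│ │↓│   │
│ └─╴ └───┼─┐ │ ╵ │ └─┐ │
│↳ → ↑    │ │↓│↑ ↰│↳ ↓│ │
│ ┌───┬─┐ ╵ │ └─╴ └─┐ │ │
│ │   │ │   │↳ → ↑  │↓│ │
│ │ ╷ ╵ ├───┼───┬───┘ │ │
│ │ │   │   │↓ ↰│↓ ← ↲│ │
│ │ ├───┘ ╷ │ ╷ ╵ ┌─┬─┘ │
│ │ │     │ │↓│↑ ↲│ │   │
│ │ ╵ ┌───┘ │ ├───┤ ╵ ╶─┤
│ │   │     │↓│↱ ↓│     │
│ └─┬─┘ ┌─┬─┘ ╵ ╷ ├─────┤
│   │   │ │  ↳ ↑│↓│↱ → ↓│
├───┘ ┌─┘ ╵ ╶───┤ ╵ ┌─╴ │
│     │         │↳ ↑│  ↓│
│ ╶───┴───────┬─┴─┬─┘ ╷ │
│             │   │   │↓│
├─┬───┬───┬─╴ │ ╷ │ ╶─┤ │
│ │   │   │   │ │ │   │↓│
│ ╵ ╷ ╵ ╷ ╵ ╶─┘ │ └─╴ │ │
│   │   │       │     │B│
└───┴───┴───────┴─────┴─┘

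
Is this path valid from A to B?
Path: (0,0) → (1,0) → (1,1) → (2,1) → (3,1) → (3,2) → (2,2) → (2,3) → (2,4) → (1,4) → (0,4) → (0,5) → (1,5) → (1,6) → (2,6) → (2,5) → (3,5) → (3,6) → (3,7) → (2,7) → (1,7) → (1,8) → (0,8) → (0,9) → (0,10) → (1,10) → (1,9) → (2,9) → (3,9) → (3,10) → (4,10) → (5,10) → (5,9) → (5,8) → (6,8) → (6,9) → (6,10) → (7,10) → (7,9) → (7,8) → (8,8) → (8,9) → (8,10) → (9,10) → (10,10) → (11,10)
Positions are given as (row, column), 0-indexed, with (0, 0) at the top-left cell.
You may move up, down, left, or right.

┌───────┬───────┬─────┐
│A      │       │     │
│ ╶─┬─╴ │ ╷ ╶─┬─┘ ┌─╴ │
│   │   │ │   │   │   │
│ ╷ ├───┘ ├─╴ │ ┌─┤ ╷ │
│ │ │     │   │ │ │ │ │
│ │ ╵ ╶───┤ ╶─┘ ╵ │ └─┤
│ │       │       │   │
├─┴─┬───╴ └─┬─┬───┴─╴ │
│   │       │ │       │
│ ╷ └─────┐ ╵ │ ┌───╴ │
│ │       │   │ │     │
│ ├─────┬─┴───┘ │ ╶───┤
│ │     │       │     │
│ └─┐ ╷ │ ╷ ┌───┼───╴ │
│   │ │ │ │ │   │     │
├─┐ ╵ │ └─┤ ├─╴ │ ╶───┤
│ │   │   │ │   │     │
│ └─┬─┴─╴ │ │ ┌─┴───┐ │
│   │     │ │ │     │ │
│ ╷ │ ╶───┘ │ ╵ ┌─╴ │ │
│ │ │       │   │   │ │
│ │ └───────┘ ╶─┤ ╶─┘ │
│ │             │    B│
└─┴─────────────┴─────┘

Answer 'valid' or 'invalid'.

Checking path validity:
Result: All consecutive moves are passable.

valid

Correct solution:

┌───────┬───────┬─────┐
│A      │↱ ↓    │↱ → ↓│
│ ╶─┬─╴ │ ╷ ╶─┬─┘ ┌─╴ │
│↳ ↓│   │↑│↳ ↓│↱ ↑│↓ ↲│
│ ╷ ├───┘ ├─╴ │ ┌─┤ ╷ │
│ │↓│↱ → ↑│↓ ↲│↑│ │↓│ │
│ │ ╵ ╶───┤ ╶─┘ ╵ │ └─┤
│ │↳ ↑    │↳ → ↑  │↳ ↓│
├─┴─┬───╴ └─┬─┬───┴─╴ │
│   │       │ │      ↓│
│ ╷ └─────┐ ╵ │ ┌───╴ │
│ │       │   │ │↓ ← ↲│
│ ├─────┬─┴───┘ │ ╶───┤
│ │     │       │↳ → ↓│
│ └─┐ ╷ │ ╷ ┌───┼───╴ │
│   │ │ │ │ │   │↓ ← ↲│
├─┐ ╵ │ └─┤ ├─╴ │ ╶───┤
│ │   │   │ │   │↳ → ↓│
│ └─┬─┴─╴ │ │ ┌─┴───┐ │
│   │     │ │ │     │↓│
│ ╷ │ ╶───┘ │ ╵ ┌─╴ │ │
│ │ │       │   │   │↓│
│ │ └───────┘ ╶─┤ ╶─┘ │
│ │             │    B│
└─┴─────────────┴─────┘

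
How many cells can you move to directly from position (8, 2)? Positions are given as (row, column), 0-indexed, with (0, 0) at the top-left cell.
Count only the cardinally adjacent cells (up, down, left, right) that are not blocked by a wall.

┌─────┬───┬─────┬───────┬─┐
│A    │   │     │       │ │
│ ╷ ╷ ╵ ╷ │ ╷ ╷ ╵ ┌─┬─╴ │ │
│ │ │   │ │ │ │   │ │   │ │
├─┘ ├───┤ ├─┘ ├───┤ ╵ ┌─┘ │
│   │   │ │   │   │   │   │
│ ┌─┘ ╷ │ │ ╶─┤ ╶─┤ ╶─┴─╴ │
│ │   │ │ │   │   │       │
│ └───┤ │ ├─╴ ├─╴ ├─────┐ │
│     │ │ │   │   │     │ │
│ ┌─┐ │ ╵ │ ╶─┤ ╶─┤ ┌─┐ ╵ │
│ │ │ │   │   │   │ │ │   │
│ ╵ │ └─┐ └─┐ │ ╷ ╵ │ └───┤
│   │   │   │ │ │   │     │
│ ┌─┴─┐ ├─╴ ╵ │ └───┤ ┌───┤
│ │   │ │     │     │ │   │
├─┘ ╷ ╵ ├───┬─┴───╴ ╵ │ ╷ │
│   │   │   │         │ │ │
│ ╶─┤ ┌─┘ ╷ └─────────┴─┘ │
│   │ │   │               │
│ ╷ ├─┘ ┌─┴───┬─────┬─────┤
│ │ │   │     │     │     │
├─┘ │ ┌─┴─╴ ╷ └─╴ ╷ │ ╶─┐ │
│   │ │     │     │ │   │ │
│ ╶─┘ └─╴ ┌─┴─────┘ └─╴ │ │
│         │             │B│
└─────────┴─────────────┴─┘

Checking passable neighbors of (8, 2):
Neighbors: (7, 2), (9, 2), (8, 3)
Count: 3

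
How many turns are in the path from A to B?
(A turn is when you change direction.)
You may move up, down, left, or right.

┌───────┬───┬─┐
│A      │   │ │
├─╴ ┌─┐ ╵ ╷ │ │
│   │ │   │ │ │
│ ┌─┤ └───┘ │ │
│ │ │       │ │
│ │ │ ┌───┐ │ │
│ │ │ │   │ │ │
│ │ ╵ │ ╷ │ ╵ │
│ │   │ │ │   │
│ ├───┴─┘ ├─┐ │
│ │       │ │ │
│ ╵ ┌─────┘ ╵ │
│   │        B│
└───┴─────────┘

Directions: right, right, right, down, right, up, right, down, down, down, down, right, down, down
Number of turns: 7

Solution:

┌───────┬───┬─┐
│A → → ↓│↱ ↓│ │
├─╴ ┌─┐ ╵ ╷ │ │
│   │ │↳ ↑│↓│ │
│ ┌─┤ └───┘ │ │
│ │ │      ↓│ │
│ │ │ ┌───┐ │ │
│ │ │ │   │↓│ │
│ │ ╵ │ ╷ │ ╵ │
│ │   │ │ │↳ ↓│
│ ├───┴─┘ ├─┐ │
│ │       │ │↓│
│ ╵ ┌─────┘ ╵ │
│   │        B│
└───┴─────────┘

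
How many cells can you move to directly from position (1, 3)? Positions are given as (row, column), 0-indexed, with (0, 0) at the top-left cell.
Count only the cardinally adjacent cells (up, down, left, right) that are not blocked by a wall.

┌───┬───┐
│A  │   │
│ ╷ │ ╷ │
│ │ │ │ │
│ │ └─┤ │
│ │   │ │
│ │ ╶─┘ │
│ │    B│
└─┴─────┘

Checking passable neighbors of (1, 3):
Neighbors: (0, 3), (2, 3)
Count: 2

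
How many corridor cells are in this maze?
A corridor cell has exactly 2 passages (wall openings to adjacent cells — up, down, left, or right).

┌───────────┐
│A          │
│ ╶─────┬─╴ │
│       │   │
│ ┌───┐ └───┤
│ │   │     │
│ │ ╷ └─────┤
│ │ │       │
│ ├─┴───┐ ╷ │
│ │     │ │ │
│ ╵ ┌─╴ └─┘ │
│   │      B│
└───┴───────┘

Counting cells with exactly 2 passages:
Total corridor cells: 28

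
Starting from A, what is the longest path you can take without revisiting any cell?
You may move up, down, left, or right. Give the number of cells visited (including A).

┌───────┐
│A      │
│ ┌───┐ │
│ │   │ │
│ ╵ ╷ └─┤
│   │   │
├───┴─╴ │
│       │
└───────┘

Finding longest simple path using DFS:
Start: (0, 0)
Longest path visits 12 cells
Path: A → down → down → right → up → right → down → right → down → left → left → left

Solution:

┌───────┐
│A      │
│ ┌───┐ │
│↓│↱ ↓│ │
│ ╵ ╷ └─┤
│↳ ↑│↳ ↓│
├───┴─╴ │
│B ← ← ↲│
└───────┘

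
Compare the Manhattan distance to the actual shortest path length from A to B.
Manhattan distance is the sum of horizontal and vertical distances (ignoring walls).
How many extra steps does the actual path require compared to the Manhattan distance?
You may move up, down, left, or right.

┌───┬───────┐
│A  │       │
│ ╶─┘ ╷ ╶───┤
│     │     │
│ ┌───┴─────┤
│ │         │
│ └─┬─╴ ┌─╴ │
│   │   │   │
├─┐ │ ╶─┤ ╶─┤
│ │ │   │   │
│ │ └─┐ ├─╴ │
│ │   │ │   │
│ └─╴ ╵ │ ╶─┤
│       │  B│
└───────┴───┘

Manhattan distance: |6 - 0| + |5 - 0| = 11
Actual path length: 25
Extra steps: 25 - 11 = 14

Solution:

┌───┬───────┐
│A  │       │
│ ╶─┘ ╷ ╶───┤
│↓    │     │
│ ┌───┴─────┤
│↓│    ↱ → ↓│
│ └─┬─╴ ┌─╴ │
│↳ ↓│↱ ↑│↓ ↲│
├─┐ │ ╶─┤ ╶─┤
│ │↓│↑ ↰│↳ ↓│
│ │ └─┐ ├─╴ │
│ │↳ ↓│↑│↓ ↲│
│ └─╴ ╵ │ ╶─┤
│    ↳ ↑│↳ B│
└───────┴───┘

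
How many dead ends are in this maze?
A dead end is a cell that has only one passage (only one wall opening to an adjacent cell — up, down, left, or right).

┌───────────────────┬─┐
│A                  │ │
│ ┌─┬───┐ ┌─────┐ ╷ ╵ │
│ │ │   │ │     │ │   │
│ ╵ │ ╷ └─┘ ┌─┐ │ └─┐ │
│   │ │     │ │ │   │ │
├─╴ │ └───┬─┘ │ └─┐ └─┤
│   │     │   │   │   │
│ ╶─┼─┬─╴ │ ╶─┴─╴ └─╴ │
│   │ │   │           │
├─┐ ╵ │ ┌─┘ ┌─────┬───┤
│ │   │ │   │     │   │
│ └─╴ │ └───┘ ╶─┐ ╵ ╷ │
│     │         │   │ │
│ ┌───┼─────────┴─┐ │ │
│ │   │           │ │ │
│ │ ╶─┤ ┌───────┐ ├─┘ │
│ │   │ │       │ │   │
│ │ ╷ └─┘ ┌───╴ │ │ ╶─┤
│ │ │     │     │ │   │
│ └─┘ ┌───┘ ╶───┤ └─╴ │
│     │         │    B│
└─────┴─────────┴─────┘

Checking each cell for number of passages:

Dead ends found at positions:
  (0, 10)
  (1, 1)
  (1, 4)
  (2, 6)
  (2, 10)
  (4, 2)
  (5, 0)
  (5, 4)
  (6, 7)
  (7, 2)
  (7, 9)
  (8, 3)
  (9, 1)
  (10, 3)
  (10, 7)
Total dead ends: 15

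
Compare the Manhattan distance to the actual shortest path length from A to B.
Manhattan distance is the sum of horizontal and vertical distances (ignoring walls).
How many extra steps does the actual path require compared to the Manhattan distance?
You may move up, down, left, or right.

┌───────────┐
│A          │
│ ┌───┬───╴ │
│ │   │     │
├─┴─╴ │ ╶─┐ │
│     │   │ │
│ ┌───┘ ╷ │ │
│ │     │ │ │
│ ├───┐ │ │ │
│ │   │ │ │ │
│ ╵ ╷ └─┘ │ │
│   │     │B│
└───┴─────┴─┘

Manhattan distance: |5 - 0| + |5 - 0| = 10
Actual path length: 10
Extra steps: 10 - 10 = 0

Solution:

┌───────────┐
│A → → → → ↓│
│ ┌───┬───╴ │
│ │   │    ↓│
├─┴─╴ │ ╶─┐ │
│     │   │↓│
│ ┌───┘ ╷ │ │
│ │     │ │↓│
│ ├───┐ │ │ │
│ │   │ │ │↓│
│ ╵ ╷ └─┘ │ │
│   │     │B│
└───┴─────┴─┘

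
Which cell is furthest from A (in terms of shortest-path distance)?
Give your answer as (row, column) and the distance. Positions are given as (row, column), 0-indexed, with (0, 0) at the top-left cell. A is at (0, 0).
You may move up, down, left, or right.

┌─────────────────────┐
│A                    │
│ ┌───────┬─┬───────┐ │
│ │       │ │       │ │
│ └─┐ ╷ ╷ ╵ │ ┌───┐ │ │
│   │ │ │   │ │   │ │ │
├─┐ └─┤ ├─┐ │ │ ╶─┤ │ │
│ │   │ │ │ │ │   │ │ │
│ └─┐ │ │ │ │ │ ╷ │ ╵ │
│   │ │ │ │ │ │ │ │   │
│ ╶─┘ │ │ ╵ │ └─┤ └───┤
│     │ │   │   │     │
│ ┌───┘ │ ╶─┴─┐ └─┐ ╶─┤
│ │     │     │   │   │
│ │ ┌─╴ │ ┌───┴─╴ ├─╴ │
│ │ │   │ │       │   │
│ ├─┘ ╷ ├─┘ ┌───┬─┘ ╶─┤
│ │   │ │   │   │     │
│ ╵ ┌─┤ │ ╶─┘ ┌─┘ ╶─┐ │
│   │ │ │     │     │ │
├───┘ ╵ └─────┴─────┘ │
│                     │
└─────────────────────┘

Computing BFS distances from A to all cells:
Furthest cell: (2, 8)
Distance: 42 steps

Path from A to the furthest cell:

┌─────────────────────┐
│A                    │
│ ┌───────┬─┬───────┐ │
│↓│       │ │       │ │
│ └─┐ ╷ ╷ ╵ │ ┌───┐ │ │
│↳ ↓│ │ │   │ │↱ B│ │ │
├─┐ └─┤ ├─┐ │ │ ╶─┤ │ │
│ │↳ ↓│ │ │ │ │↑ ↰│ │ │
│ └─┐ │ │ │ │ │ ╷ │ ╵ │
│   │↓│ │ │ │ │ │↑│   │
│ ╶─┘ │ │ ╵ │ └─┤ └───┤
│↓ ← ↲│ │   │   │↑ ↰  │
│ ┌───┘ │ ╶─┴─┐ └─┐ ╶─┤
│↓│     │     │   │↑ ↰│
│ │ ┌─╴ │ ┌───┴─╴ ├─╴ │
│↓│ │↱ ↓│ │       │↱ ↑│
│ ├─┘ ╷ ├─┘ ┌───┬─┘ ╶─┤
│↓│↱ ↑│↓│   │   │  ↑ ↰│
│ ╵ ┌─┤ │ ╶─┘ ┌─┘ ╶─┐ │
│↳ ↑│ │↓│     │     │↑│
├───┘ ╵ └─────┴─────┘ │
│      ↳ → → → → → → ↑│
└─────────────────────┘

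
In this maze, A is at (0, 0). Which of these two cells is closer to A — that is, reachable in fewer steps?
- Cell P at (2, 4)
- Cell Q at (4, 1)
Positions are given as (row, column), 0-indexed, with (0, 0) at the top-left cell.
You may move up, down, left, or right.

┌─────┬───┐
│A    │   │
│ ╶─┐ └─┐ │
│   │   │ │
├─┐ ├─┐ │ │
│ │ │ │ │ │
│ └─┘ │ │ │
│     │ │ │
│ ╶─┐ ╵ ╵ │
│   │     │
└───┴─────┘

Shortest path A → P at (2, 4): 10 steps
Shortest path A → Q at (4, 1): 13 steps

P is closer (10 steps vs 13 steps).

Path to P:

┌─────┬───┐
│A → ↓│   │
│ ╶─┐ └─┐ │
│   │↳ ↓│ │
├─┐ ├─┐ │ │
│ │ │ │↓│P│
│ └─┘ │ │ │
│     │↓│↑│
│ ╶─┐ ╵ ╵ │
│   │  ↳ ↑│
└───┴─────┘

Path to Q:

┌─────┬───┐
│A → ↓│   │
│ ╶─┐ └─┐ │
│   │↳ ↓│ │
├─┐ ├─┐ │ │
│ │ │ │↓│ │
│ └─┘ │ │ │
│↓ ← ↰│↓│ │
│ ╶─┐ ╵ ╵ │
│↳ Q│↑ ↲  │
└───┴─────┘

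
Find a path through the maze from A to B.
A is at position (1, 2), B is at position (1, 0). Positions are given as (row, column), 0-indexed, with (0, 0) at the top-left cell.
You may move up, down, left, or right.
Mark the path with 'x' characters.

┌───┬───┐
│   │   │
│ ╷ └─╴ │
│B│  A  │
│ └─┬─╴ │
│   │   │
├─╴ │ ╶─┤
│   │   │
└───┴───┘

Finding the shortest path from (1, 2) to (1, 0):
Path length: 4 steps
Directions: left → up → left → down

Solution:

┌───┬───┐
│x x│   │
│ ╷ └─╴ │
│B│x A  │
│ └─┬─╴ │
│   │   │
├─╴ │ ╶─┤
│   │   │
└───┴───┘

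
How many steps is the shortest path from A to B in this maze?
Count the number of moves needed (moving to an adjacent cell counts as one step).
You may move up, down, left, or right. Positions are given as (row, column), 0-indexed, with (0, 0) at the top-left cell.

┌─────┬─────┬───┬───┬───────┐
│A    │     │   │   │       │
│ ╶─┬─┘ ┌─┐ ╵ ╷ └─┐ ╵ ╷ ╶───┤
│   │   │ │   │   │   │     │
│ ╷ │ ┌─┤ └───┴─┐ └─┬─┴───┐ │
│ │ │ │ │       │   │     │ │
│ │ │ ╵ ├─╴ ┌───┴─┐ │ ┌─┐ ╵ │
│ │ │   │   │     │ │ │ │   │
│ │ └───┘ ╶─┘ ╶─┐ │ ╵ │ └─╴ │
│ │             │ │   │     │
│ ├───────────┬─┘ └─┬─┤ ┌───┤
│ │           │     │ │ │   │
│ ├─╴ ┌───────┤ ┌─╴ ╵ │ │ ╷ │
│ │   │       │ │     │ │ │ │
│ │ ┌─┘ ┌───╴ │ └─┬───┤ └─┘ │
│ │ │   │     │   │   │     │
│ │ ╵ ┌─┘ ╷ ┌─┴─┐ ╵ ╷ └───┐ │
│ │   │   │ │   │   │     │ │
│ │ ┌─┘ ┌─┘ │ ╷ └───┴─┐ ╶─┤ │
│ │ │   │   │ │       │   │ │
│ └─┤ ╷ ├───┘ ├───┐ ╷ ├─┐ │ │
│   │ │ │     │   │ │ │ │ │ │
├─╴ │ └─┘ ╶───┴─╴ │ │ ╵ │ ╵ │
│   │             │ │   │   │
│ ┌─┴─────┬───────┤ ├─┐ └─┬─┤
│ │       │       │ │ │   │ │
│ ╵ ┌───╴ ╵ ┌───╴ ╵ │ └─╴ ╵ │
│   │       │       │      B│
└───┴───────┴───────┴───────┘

Using BFS to find shortest path:
Start: (0, 0), End: (13, 13)
Path found:
(0,0) → (1,0) → (2,0) → (3,0) → (4,0) → (5,0) → (6,0) → (7,0) → (8,0) → (9,0) → (10,0) → (10,1) → (11,1) → (11,0) → (12,0) → (13,0) → (13,1) → (12,1) → (12,2) → (12,3) → (12,4) → (13,4) → (13,5) → (12,5) → (12,6) → (12,7) → (12,8) → (13,8) → (13,9) → (12,9) → (11,9) → (10,9) → (9,9) → (9,10) → (10,10) → (11,10) → (11,11) → (12,11) → (12,12) → (13,12) → (13,13)
Number of steps: 40

Solution:

┌─────┬─────┬───┬───┬───────┐
│A    │     │   │   │       │
│ ╶─┬─┘ ┌─┐ ╵ ╷ └─┐ ╵ ╷ ╶───┤
│↓  │   │ │   │   │   │     │
│ ╷ │ ┌─┤ └───┴─┐ └─┬─┴───┐ │
│↓│ │ │ │       │   │     │ │
│ │ │ ╵ ├─╴ ┌───┴─┐ │ ┌─┐ ╵ │
│↓│ │   │   │     │ │ │ │   │
│ │ └───┘ ╶─┘ ╶─┐ │ ╵ │ └─╴ │
│↓│             │ │   │     │
│ ├───────────┬─┘ └─┬─┤ ┌───┤
│↓│           │     │ │ │   │
│ ├─╴ ┌───────┤ ┌─╴ ╵ │ │ ╷ │
│↓│   │       │ │     │ │ │ │
│ │ ┌─┘ ┌───╴ │ └─┬───┤ └─┘ │
│↓│ │   │     │   │   │     │
│ │ ╵ ┌─┘ ╷ ┌─┴─┐ ╵ ╷ └───┐ │
│↓│   │   │ │   │   │     │ │
│ │ ┌─┘ ┌─┘ │ ╷ └───┴─┐ ╶─┤ │
│↓│ │   │   │ │    ↱ ↓│   │ │
│ └─┤ ╷ ├───┘ ├───┐ ╷ ├─┐ │ │
│↳ ↓│ │ │     │   │↑│↓│ │ │ │
├─╴ │ └─┘ ╶───┴─╴ │ │ ╵ │ ╵ │
│↓ ↲│             │↑│↳ ↓│   │
│ ┌─┴─────┬───────┤ ├─┐ └─┬─┤
│↓│↱ → → ↓│↱ → → ↓│↑│ │↳ ↓│ │
│ ╵ ┌───╴ ╵ ┌───╴ ╵ │ └─╴ ╵ │
│↳ ↑│    ↳ ↑│    ↳ ↑│    ↳ B│
└───┴───────┴───────┴───────┘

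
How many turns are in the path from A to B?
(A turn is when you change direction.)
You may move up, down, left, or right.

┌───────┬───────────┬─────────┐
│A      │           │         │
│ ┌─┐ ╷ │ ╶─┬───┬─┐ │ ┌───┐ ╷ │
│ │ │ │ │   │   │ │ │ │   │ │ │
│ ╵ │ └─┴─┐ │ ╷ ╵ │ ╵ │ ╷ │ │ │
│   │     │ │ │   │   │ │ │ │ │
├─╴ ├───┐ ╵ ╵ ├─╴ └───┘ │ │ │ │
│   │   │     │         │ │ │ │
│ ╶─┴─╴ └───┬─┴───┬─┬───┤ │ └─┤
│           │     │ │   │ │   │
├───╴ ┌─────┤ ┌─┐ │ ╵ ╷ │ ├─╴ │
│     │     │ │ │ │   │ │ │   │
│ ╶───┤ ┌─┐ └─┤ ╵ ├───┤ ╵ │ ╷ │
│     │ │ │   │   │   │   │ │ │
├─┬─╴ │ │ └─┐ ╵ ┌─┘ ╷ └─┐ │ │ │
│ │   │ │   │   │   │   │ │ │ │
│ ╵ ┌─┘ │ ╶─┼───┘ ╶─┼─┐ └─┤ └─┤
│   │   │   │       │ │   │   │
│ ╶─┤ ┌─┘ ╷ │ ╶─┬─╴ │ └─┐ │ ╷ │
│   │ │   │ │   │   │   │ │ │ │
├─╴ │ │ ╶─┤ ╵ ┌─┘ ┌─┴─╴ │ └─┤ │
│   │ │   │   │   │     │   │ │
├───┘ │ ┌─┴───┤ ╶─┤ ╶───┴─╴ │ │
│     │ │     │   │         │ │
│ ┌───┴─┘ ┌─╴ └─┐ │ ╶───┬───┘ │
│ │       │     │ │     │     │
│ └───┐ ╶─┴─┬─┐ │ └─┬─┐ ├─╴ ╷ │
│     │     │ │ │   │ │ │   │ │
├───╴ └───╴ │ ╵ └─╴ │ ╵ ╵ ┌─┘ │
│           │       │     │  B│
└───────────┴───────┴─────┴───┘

Directions: right, right, down, down, right, right, down, right, up, up, left, up, right, right, right, right, right, down, down, right, up, up, right, right, right, down, down, down, down, right, down, left, down, down, down, right, down, down, down, down, down, down
Number of turns: 19

Solution:

┌───────┬───────────┬─────────┐
│A → ↓  │↱ → → → → ↓│↱ → → ↓  │
│ ┌─┐ ╷ │ ╶─┬───┬─┐ │ ┌───┐ ╷ │
│ │ │↓│ │↑ ↰│   │ │↓│↑│   │↓│ │
│ ╵ │ └─┴─┐ │ ╷ ╵ │ ╵ │ ╷ │ │ │
│   │↳ → ↓│↑│ │   │↳ ↑│ │ │↓│ │
├─╴ ├───┐ ╵ ╵ ├─╴ └───┘ │ │ │ │
│   │   │↳ ↑  │         │ │↓│ │
│ ╶─┴─╴ └───┬─┴───┬─┬───┤ │ └─┤
│           │     │ │   │ │↳ ↓│
├───╴ ┌─────┤ ┌─┐ │ ╵ ╷ │ ├─╴ │
│     │     │ │ │ │   │ │ │↓ ↲│
│ ╶───┤ ┌─┐ └─┤ ╵ ├───┤ ╵ │ ╷ │
│     │ │ │   │   │   │   │↓│ │
├─┬─╴ │ │ └─┐ ╵ ┌─┘ ╷ └─┐ │ │ │
│ │   │ │   │   │   │   │ │↓│ │
│ ╵ ┌─┘ │ ╶─┼───┘ ╶─┼─┐ └─┤ └─┤
│   │   │   │       │ │   │↳ ↓│
│ ╶─┤ ┌─┘ ╷ │ ╶─┬─╴ │ └─┐ │ ╷ │
│   │ │   │ │   │   │   │ │ │↓│
├─╴ │ │ ╶─┤ ╵ ┌─┘ ┌─┴─╴ │ └─┤ │
│   │ │   │   │   │     │   │↓│
├───┘ │ ┌─┴───┤ ╶─┤ ╶───┴─╴ │ │
│     │ │     │   │         │↓│
│ ┌───┴─┘ ┌─╴ └─┐ │ ╶───┬───┘ │
│ │       │     │ │     │    ↓│
│ └───┐ ╶─┴─┬─┐ │ └─┬─┐ ├─╴ ╷ │
│     │     │ │ │   │ │ │   │↓│
├───╴ └───╴ │ ╵ └─╴ │ ╵ ╵ ┌─┘ │
│           │       │     │  B│
└───────────┴───────┴─────┴───┘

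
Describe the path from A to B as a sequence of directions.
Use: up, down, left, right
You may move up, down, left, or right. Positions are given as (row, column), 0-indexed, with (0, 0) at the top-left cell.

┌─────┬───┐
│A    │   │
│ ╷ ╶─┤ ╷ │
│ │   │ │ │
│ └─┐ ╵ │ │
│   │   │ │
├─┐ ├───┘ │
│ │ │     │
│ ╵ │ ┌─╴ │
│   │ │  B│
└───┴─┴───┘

Finding the path and converting it to directions:
Path through cells: (0,0) → (0,1) → (1,1) → (1,2) → (2,2) → (2,3) → (1,3) → (0,3) → (0,4) → (1,4) → (2,4) → (3,4) → (4,4)
Directions: right, down, right, down, right, up, up, right, down, down, down, down

Solution:

┌─────┬───┐
│A ↓  │↱ ↓│
│ ╷ ╶─┤ ╷ │
│ │↳ ↓│↑│↓│
│ └─┐ ╵ │ │
│   │↳ ↑│↓│
├─┐ ├───┘ │
│ │ │    ↓│
│ ╵ │ ┌─╴ │
│   │ │  B│
└───┴─┴───┘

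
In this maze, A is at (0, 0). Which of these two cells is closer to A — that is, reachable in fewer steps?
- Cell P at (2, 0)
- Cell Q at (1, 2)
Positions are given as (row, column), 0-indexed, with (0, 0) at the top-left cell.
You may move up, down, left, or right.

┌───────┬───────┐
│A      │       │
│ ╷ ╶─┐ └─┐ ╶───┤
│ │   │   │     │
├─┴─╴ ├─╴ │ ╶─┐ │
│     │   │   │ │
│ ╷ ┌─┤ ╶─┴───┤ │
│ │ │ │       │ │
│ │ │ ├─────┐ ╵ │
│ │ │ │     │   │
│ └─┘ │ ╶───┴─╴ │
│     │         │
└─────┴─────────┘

Shortest path A → P at (2, 0): 6 steps
Shortest path A → Q at (1, 2): 3 steps

Q is closer (3 steps vs 6 steps).

Path to P:

┌───────┬───────┐
│A ↓    │       │
│ ╷ ╶─┐ └─┐ ╶───┤
│ │↳ ↓│   │     │
├─┴─╴ ├─╴ │ ╶─┐ │
│P ← ↲│   │   │ │
│ ╷ ┌─┤ ╶─┴───┤ │
│ │ │ │       │ │
│ │ │ ├─────┐ ╵ │
│ │ │ │     │   │
│ └─┘ │ ╶───┴─╴ │
│     │         │
└─────┴─────────┘

Path to Q:

┌───────┬───────┐
│A ↓    │       │
│ ╷ ╶─┐ └─┐ ╶───┤
│ │↳ Q│   │     │
├─┴─╴ ├─╴ │ ╶─┐ │
│     │   │   │ │
│ ╷ ┌─┤ ╶─┴───┤ │
│ │ │ │       │ │
│ │ │ ├─────┐ ╵ │
│ │ │ │     │   │
│ └─┘ │ ╶───┴─╴ │
│     │         │
└─────┴─────────┘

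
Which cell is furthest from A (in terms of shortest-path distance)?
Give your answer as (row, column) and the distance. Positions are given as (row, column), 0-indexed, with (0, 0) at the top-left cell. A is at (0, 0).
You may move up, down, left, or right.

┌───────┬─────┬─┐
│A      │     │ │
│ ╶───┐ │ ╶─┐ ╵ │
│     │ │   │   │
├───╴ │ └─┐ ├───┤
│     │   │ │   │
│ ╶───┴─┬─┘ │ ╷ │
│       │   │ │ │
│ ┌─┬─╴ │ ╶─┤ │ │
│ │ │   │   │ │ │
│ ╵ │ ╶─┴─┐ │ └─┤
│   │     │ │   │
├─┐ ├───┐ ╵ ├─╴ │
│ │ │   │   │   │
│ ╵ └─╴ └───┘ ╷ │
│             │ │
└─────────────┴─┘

Computing BFS distances from A to all cells:
Furthest cell: (0, 7)
Distance: 31 steps

Path from A to the furthest cell:

┌───────┬─────┬─┐
│A      │↱ → ↓│B│
│ ╶───┐ │ ╶─┐ ╵ │
│↳ → ↓│ │↑ ↰│↳ ↑│
├───╴ │ └─┐ ├───┤
│↓ ← ↲│   │↑│   │
│ ╶───┴─┬─┘ │ ╷ │
│↳ → → ↓│↱ ↑│ │ │
│ ┌─┬─╴ │ ╶─┤ │ │
│ │ │↓ ↲│↑ ↰│ │ │
│ ╵ │ ╶─┴─┐ │ └─┤
│   │↳ → ↓│↑│   │
├─┐ ├───┐ ╵ ├─╴ │
│ │ │   │↳ ↑│   │
│ ╵ └─╴ └───┘ ╷ │
│             │ │
└─────────────┴─┘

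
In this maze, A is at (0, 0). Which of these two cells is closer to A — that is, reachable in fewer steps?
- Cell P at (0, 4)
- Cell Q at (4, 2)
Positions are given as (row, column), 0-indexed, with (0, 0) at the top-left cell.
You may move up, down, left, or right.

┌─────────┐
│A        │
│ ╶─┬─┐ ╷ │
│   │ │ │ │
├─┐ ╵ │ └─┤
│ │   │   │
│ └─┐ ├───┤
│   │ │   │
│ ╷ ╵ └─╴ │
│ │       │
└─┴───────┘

Shortest path A → P at (0, 4): 4 steps
Shortest path A → Q at (4, 2): 6 steps

P is closer (4 steps vs 6 steps).

Path to P:

┌─────────┐
│A → → → P│
│ ╶─┬─┐ ╷ │
│   │ │ │ │
├─┐ ╵ │ └─┤
│ │   │   │
│ └─┐ ├───┤
│   │ │   │
│ ╷ ╵ └─╴ │
│ │       │
└─┴───────┘

Path to Q:

┌─────────┐
│A        │
│ ╶─┬─┐ ╷ │
│↳ ↓│ │ │ │
├─┐ ╵ │ └─┤
│ │↳ ↓│   │
│ └─┐ ├───┤
│   │↓│   │
│ ╷ ╵ └─╴ │
│ │  Q    │
└─┴───────┘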